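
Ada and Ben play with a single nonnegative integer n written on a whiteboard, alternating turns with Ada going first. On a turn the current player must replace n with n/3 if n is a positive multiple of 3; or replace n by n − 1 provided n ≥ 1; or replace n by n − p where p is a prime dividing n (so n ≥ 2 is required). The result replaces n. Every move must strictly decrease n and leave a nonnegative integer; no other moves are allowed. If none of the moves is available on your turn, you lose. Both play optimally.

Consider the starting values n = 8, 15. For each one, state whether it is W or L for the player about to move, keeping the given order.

Build the W/L table. Terminal = L. A non-terminal position is W if it has a move to some L; otherwise it is L.
n=0: no move → L
n=1: reaches L-position 0 → W
n=2: reaches L-position 0 → W
n=3: reaches L-position 0 → W
n=4: only reaches 2(W), 3(W), all W → L
n=5: reaches L-position 0 → W
n=6: reaches L-position 4 → W
n=7: reaches L-position 0 → W
n=8: only reaches 6(W), 7(W), all W → L
n=9: reaches L-position 8 → W
n=10: reaches L-position 8 → W
n=11: reaches L-position 0 → W
n=12: reaches L-position 4 → W
n=13: reaches L-position 0 → W
n=14: only reaches 7(W), 12(W), 13(W), all W → L
n=15: reaches L-position 14 → W

8: L, 15: W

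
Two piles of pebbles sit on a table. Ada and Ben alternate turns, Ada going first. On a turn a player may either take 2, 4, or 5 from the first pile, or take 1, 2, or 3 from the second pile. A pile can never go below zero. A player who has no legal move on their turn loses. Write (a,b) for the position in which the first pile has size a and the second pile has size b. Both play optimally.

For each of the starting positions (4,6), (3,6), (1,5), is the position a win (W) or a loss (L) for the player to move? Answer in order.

(4,6): L, (3,6): W, (1,5): W

Classify positions by backward induction: terminal positions (no move available) are L. From any other position, the mover wins iff some move reaches an L.
No move ever increases a pile, so every position that can arise here has a ≤ 4 and b ≤ 6; it is enough to label the cells with 0 ≤ a ≤ 4 and 0 ≤ b ≤ 6.
Every move lowers a or b (never raises either), so fill the grid row by row in increasing a, and left to right within a row: each cell's successors are then already labelled.
      b=0  b=1  b=2  b=3  b=4  b=5  b=6
a=0:    L    W    W    W    L    W    W
a=1:    L    W    W    W    L    W    W
a=2:    W    L    W    W    W    L    W
a=3:    W    L    W    W    W    L    W
a=4:    W    W    L    W    W    W    L
Cells with no legal move (terminal, hence L): (0,0), (1,0).
The remaining L cells, each justified by listing all of its moves:
(0,4): L (options (0,3)(W), (0,2)(W), (0,1)(W) are all W)
(1,4): L (options (1,3)(W), (1,2)(W), (1,1)(W) are all W)
(2,1): L (options (0,1)(W), (2,0)(W) are all W)
(2,5): L (options (0,5)(W), (2,4)(W), (2,3)(W), (2,2)(W) are all W)
(3,1): L (options (1,1)(W), (3,0)(W) are all W)
(3,5): L (options (1,5)(W), (3,4)(W), (3,3)(W), (3,2)(W) are all W)
(4,2): L (options (2,2)(W), (0,2)(W), (4,1)(W), (4,0)(W) are all W)
(4,6): L (options (2,6)(W), (0,6)(W), (4,5)(W), (4,4)(W), (4,3)(W) are all W)
Every other cell has at least one move into one of the L cells above, so it is W.
(4,6): one of the L cells justified above, so L
(3,6): the move to (3,5) reaches an L cell, so W
(1,5): the move to (1,4) reaches an L cell, so W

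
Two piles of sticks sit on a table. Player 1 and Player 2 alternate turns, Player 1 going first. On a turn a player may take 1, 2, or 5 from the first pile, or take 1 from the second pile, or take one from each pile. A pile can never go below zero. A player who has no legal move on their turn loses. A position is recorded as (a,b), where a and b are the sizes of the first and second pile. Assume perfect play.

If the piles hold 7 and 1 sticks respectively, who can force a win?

Compute win/loss labels from the base case upward. A position with no move is L. Any other position is W if it can reach an L in one move, else L.
No move ever increases a pile, so every position that can arise here has a ≤ 7 and b ≤ 1; it is enough to label the cells with 0 ≤ a ≤ 7 and 0 ≤ b ≤ 1.
Every move lowers a or b (never raises either), so fill the grid row by row in increasing a, and left to right within a row: each cell's successors are then already labelled.
      b=0  b=1
a=0:    L    W
a=1:    W    W
a=2:    W    L
a=3:    L    W
a=4:    W    W
a=5:    W    L
a=6:    L    W
a=7:    W    W
Cells with no legal move (terminal, hence L): (0,0).
The remaining L cells, each justified by listing all of its moves:
(2,1): →(1,1)(W), (0,1)(W), (2,0)(W), (1,0)(W) — all W, so L
(3,0): →(2,0)(W), (1,0)(W) — all W, so L
(5,1): →(4,1)(W), (3,1)(W), (0,1)(W), (5,0)(W), (4,0)(W) — all W, so L
(6,0): →(5,0)(W), (4,0)(W), (1,0)(W) — all W, so L
Every other cell has at least one move into one of the L cells above, so it is W.
The starting position (7,1) is W: Player 1 should move to (5,1), handing over an L position.

Player 1 wins.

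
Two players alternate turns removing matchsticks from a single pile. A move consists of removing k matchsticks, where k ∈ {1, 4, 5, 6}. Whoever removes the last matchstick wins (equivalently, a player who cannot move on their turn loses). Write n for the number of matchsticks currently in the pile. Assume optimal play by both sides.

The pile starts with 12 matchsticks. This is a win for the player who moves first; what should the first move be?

Compute win/loss labels from the base case upward. A position with no move is L. Any other position is W if it can reach an L in one move, else L.
n=0: no move → L
n=1: →0(L), so W
n=2: →1(W) only, which is W, so L
n=3: →2(L), so W
n=4: →0(L), so W
n=5: →0(L), so W
n=6: →2(L), so W
n=7: →2(L), so W
n=8: →2(L), so W
n=9: →8(W), 5(W), 4(W), 3(W) — all W, so L
n=10: →9(L), so W
n=11: →10(W), 7(W), 6(W), 5(W) — all W, so L
n=12: →11(L), so W
From 12, the L positions reachable in one move are: 11.

Remove 1, leaving 11.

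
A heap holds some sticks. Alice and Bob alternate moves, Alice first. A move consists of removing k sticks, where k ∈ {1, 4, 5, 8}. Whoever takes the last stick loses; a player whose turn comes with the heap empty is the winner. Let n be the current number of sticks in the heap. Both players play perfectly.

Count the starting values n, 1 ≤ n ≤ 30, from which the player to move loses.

Use the standard recursion: the mover wins at a terminal position; elsewhere, the mover wins exactly when some move hands the opponent an L position.
n=0: no move; the opponent has just taken the last stick and therefore loses → W
n=1: L (sole option 0(W) is W)
n=2: W (go to 1, an L position)
n=3: L (sole option 2(W) is W)
n=4: W (go to 3, an L position)
n=5: W (go to 1, an L position)
n=6: W (go to 1, an L position)
n=7: W (go to 3, an L position)
n=8: W (go to 3, an L position)
n=9: W (go to 1, an L position)
n=10: L (options 9(W), 6(W), 5(W), 2(W) are all W)
n=11: W (go to 10, an L position)
n=12: L (options 11(W), 8(W), 7(W), 4(W) are all W)
n=13: W (go to 12, an L position)
n=14: W (go to 10, an L position)
n=15: W (go to 10, an L position)
n=16: W (go to 12, an L position)
n=17: W (go to 12, an L position)
n=18: W (go to 10, an L position)
n=19: L (options 18(W), 15(W), 14(W), 11(W) are all W)
n=20: W (go to 19, an L position)
n=21: L (options 20(W), 17(W), 16(W), 13(W) are all W)
n=22: W (go to 21, an L position)
n=23: W (go to 19, an L position)
n=24: W (go to 19, an L position)
n=25: W (go to 21, an L position)
n=26: W (go to 21, an L position)
n=27: W (go to 19, an L position)
n=28: L (options 27(W), 24(W), 23(W), 20(W) are all W)
n=29: W (go to 28, an L position)
n=30: L (options 29(W), 26(W), 25(W), 22(W) are all W)
L entries with 1 ≤ n ≤ 30 (the range starts at n=1): n = 1, 3, 10, 12, 19, 21, 28, 30; that makes 8.

8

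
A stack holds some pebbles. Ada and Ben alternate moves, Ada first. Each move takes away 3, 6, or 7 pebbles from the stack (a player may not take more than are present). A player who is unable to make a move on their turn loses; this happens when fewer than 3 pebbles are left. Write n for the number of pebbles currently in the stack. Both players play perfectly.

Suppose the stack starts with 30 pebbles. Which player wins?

Build the W/L table. Terminal = L. A non-terminal position is W if it has a move to some L; otherwise it is L.
n=0: no move → L
n=1: no move → L
n=2: no move → L
n=3: W (go to 0, an L position)
n=4: W (go to 1, an L position)
n=5: W (go to 2, an L position)
n=6: W (go to 0, an L position)
n=7: W (go to 1, an L position)
n=8: W (go to 2, an L position)
n=9: W (go to 2, an L position)
n=10: L (options 7(W), 4(W), 3(W) are all W)
n=11: L (options 8(W), 5(W), 4(W) are all W)
n=12: L (options 9(W), 6(W), 5(W) are all W)
n=13: W (go to 10, an L position)
n=14: W (go to 11, an L position)
n=15: W (go to 12, an L position)
n=16: W (go to 10, an L position)
n=17: W (go to 11, an L position)
n=18: W (go to 12, an L position)
n=19: W (go to 12, an L position)
n=20: L (options 17(W), 14(W), 13(W) are all W)
n=21: L (options 18(W), 15(W), 14(W) are all W)
n=22: L (options 19(W), 16(W), 15(W) are all W)
n=23: W (go to 20, an L position)
n=24: W (go to 21, an L position)
n=25: W (go to 22, an L position)
n=26: W (go to 20, an L position)
n=27: W (go to 21, an L position)
n=28: W (go to 22, an L position)
n=29: W (go to 22, an L position)
n=30: L (options 27(W), 24(W), 23(W) are all W)
The starting position 30 is L: whatever Ada does, the opponent receives a W position.

Ben wins.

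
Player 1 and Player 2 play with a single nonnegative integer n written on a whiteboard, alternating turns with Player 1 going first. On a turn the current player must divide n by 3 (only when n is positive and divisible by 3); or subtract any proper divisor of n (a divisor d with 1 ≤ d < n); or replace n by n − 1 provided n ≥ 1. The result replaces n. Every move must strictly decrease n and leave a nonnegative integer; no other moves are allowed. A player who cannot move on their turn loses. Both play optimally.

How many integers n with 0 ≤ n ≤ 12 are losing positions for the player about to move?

6

Compute win/loss labels from the base case upward. A position with no move is L. Any other position is W if it can reach an L in one move, else L.
n=0: no move → L
n=1: reaches L-position 0 → W
n=2: only reaches 1(W), which is W → L
n=3: reaches L-position 2 → W
n=4: reaches L-position 2 → W
n=5: only reaches 4(W), which is W → L
n=6: reaches L-position 2 → W
n=7: only reaches 6(W), which is W → L
n=8: reaches L-position 7 → W
n=9: only reaches 3(W), 6(W), 8(W), all W → L
n=10: reaches L-position 5 → W
n=11: only reaches 10(W), which is W → L
n=12: reaches L-position 9 → W
L entries with 0 ≤ n ≤ 12: n = 0, 2, 5, 7, 9, 11; that makes 6.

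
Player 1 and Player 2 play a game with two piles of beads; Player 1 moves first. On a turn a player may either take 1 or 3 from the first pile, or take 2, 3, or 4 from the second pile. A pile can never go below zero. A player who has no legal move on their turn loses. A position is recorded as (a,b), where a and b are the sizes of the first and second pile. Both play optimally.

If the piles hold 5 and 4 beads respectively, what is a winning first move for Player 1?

Use the standard recursion: the mover loses at a terminal position; elsewhere, the mover wins exactly when some move hands the opponent an L position.
No move ever increases a pile, so every position that can arise here has a ≤ 5 and b ≤ 4; it is enough to label the cells with 0 ≤ a ≤ 5 and 0 ≤ b ≤ 4.
Every move lowers a or b (never raises either), so fill the grid row by row in increasing a, and left to right within a row: each cell's successors are then already labelled.
      b=0  b=1  b=2  b=3  b=4
a=0:    L    L    W    W    W
a=1:    W    W    L    L    W
a=2:    L    L    W    W    W
a=3:    W    W    L    L    W
a=4:    L    L    W    W    W
a=5:    W    W    L    L    W
Cells with no legal move (terminal, hence L): (0,0), (0,1).
The remaining L cells, each justified by listing all of its moves:
(1,2): only reaches (0,2)(W), (1,0)(W), all W → L
(1,3): only reaches (0,3)(W), (1,1)(W), (1,0)(W), all W → L
(2,0): only reaches (1,0)(W), which is W → L
(2,1): only reaches (1,1)(W), which is W → L
(3,2): only reaches (2,2)(W), (0,2)(W), (3,0)(W), all W → L
(3,3): only reaches (2,3)(W), (0,3)(W), (3,1)(W), (3,0)(W), all W → L
(4,0): only reaches (3,0)(W), (1,0)(W), all W → L
(4,1): only reaches (3,1)(W), (1,1)(W), all W → L
(5,2): only reaches (4,2)(W), (2,2)(W), (5,0)(W), all W → L
(5,3): only reaches (4,3)(W), (2,3)(W), (5,1)(W), (5,0)(W), all W → L
Every other cell has at least one move into one of the L cells above, so it is W.
From (5,4), the L positions reachable in one move are: (5,2).

Move to (5,2).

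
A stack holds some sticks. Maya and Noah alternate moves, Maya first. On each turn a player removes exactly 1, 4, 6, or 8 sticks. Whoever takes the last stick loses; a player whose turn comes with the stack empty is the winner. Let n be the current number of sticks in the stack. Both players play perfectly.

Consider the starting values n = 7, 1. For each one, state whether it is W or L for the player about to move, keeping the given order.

Positions with no move are W. A position that does have a move is losing for the player to move precisely when every available move leads to a winning position for the opponent. Fill in the labels:
n=0: no move; the opponent has just taken the last stick and therefore loses → W
n=1: the only move is to 0(W), a W ⇒ L
n=2: can move to 1, which is L ⇒ W
n=3: the only move is to 2(W), a W ⇒ L
n=4: can move to 3, which is L ⇒ W
n=5: can move to 1, which is L ⇒ W
n=6: moves to 5(W), 2(W), 0(W); every one is W ⇒ L
n=7: can move to 6, which is L ⇒ W

7: W, 1: L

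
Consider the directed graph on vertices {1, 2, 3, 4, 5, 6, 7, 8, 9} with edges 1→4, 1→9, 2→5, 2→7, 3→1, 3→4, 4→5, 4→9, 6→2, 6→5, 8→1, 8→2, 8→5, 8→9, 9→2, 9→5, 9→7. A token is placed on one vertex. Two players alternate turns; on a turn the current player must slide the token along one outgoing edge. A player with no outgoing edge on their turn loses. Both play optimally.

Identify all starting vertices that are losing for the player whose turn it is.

Work bottom-up. With no move the player to move loses. Otherwise the position is W if at least one move leads to an L position for the opponent, and L if every move leads to a W.
Every edge goes from a vertex to one that appears earlier in the order 7, 5, 2, 9, 6, 4, 1, 3, 8, so processing vertices in that order labels each vertex after all of its successors.
7: no outgoing edge → L
5: no outgoing edge → L
2: reaches L-position 5 → W
9: reaches L-position 5 → W
6: reaches L-position 5 → W
4: reaches L-position 5 → W
1: only reaches 4(W), 9(W), all W → L
3: reaches L-position 1 → W
8: reaches L-position 1 → W
The losing starting vertices are exactly the entries labelled L in this table (3 of them).

1, 5, 7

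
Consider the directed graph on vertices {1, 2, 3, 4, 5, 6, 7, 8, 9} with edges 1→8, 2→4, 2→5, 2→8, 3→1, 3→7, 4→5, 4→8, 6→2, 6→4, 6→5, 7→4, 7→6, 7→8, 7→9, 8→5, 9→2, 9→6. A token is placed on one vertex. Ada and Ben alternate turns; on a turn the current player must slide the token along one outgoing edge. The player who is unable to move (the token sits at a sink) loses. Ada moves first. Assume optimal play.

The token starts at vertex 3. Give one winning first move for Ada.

Positions with no move are L. A position that does have a move is losing for the player to move precisely when every available move leads to a winning position for the opponent. Fill in the labels:
Every edge goes from a vertex to one that appears earlier in the order 5, 8, 4, 2, 6, 9, 7, 1, 3, so processing vertices in that order labels each vertex after all of its successors.
5: no outgoing edge → L
8: reaches L-position 5 → W
4: reaches L-position 5 → W
2: reaches L-position 5 → W
6: reaches L-position 5 → W
9: only reaches 6(W), 2(W), all W → L
7: reaches L-position 9 → W
1: only reaches 8(W), which is W → L
3: reaches L-position 1 → W
From 3, the L positions reachable in one move are: 1.

Move to 1.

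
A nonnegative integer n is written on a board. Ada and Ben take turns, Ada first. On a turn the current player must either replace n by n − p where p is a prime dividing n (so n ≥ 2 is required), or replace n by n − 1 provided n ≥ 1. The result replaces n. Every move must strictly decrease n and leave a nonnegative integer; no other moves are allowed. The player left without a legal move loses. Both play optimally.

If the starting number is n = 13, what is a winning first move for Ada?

Work bottom-up. With no move the player to move loses. Otherwise the position is W if at least one move leads to an L position for the opponent, and L if every move leads to a W.
n=0: no move → L
n=1: W (go to 0, an L position)
n=2: W (go to 0, an L position)
n=3: W (go to 0, an L position)
n=4: L (options 2(W), 3(W) are all W)
n=5: W (go to 0, an L position)
n=6: W (go to 4, an L position)
n=7: W (go to 0, an L position)
n=8: L (options 6(W), 7(W) are all W)
n=9: W (go to 8, an L position)
n=10: W (go to 8, an L position)
n=11: W (go to 0, an L position)
n=12: L (options 9(W), 10(W), 11(W) are all W)
n=13: W (go to 0, an L position)
From 13, the L positions reachable in one move are: 0, 12. Any move reaching one of these is winning.

Move to 0.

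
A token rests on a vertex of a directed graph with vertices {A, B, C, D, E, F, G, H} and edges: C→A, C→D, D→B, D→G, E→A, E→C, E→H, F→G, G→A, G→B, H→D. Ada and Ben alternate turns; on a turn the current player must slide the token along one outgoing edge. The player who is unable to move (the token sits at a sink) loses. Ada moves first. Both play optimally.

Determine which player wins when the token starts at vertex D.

Compute win/loss labels from the base case upward. A position with no move is L. Any other position is W if it can reach an L in one move, else L.
Every edge goes from a vertex to one that appears earlier in the order B, A, G, D, F, H, C, E, so processing vertices in that order labels each vertex after all of its successors.
B: no outgoing edge → L
A: no outgoing edge → L
G: reaches L-position A → W
D: reaches L-position B → W
F: only reaches G(W), which is W → L
H: only reaches D(W), which is W → L
C: reaches L-position A → W
E: reaches L-position H → W
From D Ada can move to B, reaching an L position.

Ada wins.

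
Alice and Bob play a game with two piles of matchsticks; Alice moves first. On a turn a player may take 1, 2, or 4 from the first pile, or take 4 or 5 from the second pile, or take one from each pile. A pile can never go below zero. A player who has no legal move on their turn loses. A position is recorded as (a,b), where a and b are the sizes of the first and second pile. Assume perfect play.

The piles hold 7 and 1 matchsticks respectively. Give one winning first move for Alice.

Use the standard recursion: the mover loses at a terminal position; elsewhere, the mover wins exactly when some move hands the opponent an L position.
No move ever increases a pile, so every position that can arise here has a ≤ 7 and b ≤ 1; it is enough to label the cells with 0 ≤ a ≤ 7 and 0 ≤ b ≤ 1.
Every move lowers a or b (never raises either), so fill the grid row by row in increasing a, and left to right within a row: each cell's successors are then already labelled.
      b=0  b=1
a=0:    L    L
a=1:    W    W
a=2:    W    W
a=3:    L    L
a=4:    W    W
a=5:    W    W
a=6:    L    L
a=7:    W    W
Cells with no legal move (terminal, hence L): (0,0), (0,1).
The remaining L cells, each justified by listing all of its moves:
(3,0): only reaches (2,0)(W), (1,0)(W), all W → L
(3,1): only reaches (2,1)(W), (1,1)(W), (2,0)(W), all W → L
(6,0): only reaches (5,0)(W), (4,0)(W), (2,0)(W), all W → L
(6,1): only reaches (5,1)(W), (4,1)(W), (2,1)(W), (5,0)(W), all W → L
Every other cell has at least one move into one of the L cells above, so it is W.
From (7,1), the L positions reachable in one move are: (6,1), (3,1), (6,0). Any move reaching one of these is winning.

Move to (6,1).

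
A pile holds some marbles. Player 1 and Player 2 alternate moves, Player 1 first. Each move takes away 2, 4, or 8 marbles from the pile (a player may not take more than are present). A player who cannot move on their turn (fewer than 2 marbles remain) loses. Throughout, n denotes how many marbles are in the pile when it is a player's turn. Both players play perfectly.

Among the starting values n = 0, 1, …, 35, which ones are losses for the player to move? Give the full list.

Work bottom-up. With no move the player to move loses. Otherwise the position is W if at least one move leads to an L position for the opponent, and L if every move leads to a W.
n=0: no move → L
n=1: no move → L
n=2: W (go to 0, an L position)
n=3: W (go to 1, an L position)
n=4: W (go to 0, an L position)
n=5: W (go to 1, an L position)
n=6: L (options 4(W), 2(W) are all W)
n=7: L (options 5(W), 3(W) are all W)
n=8: W (go to 6, an L position)
n=9: W (go to 7, an L position)
n=10: W (go to 6, an L position)
n=11: W (go to 7, an L position)
n=12: L (options 10(W), 8(W), 4(W) are all W)
n=13: L (options 11(W), 9(W), 5(W) are all W)
n=14: W (go to 12, an L position)
n=15: W (go to 13, an L position)
n=16: W (go to 12, an L position)
n=17: W (go to 13, an L position)
n=18: L (options 16(W), 14(W), 10(W) are all W)
n=19: L (options 17(W), 15(W), 11(W) are all W)
n=20: W (go to 18, an L position)
n=21: W (go to 19, an L position)
n=22: W (go to 18, an L position)
n=23: W (go to 19, an L position)
n=24: L (options 22(W), 20(W), 16(W) are all W)
n=25: L (options 23(W), 21(W), 17(W) are all W)
n=26: W (go to 24, an L position)
n=27: W (go to 25, an L position)
n=28: W (go to 24, an L position)
n=29: W (go to 25, an L position)
n=30: L (options 28(W), 26(W), 22(W) are all W)
n=31: L (options 29(W), 27(W), 23(W) are all W)
n=32: W (go to 30, an L position)
n=33: W (go to 31, an L position)
n=34: W (go to 30, an L position)
n=35: W (go to 31, an L position)
Reading off the rows marked L gives the requested list; there are 12 such values of n.

0, 1, 6, 7, 12, 13, 18, 19, 24, 25, 30, 31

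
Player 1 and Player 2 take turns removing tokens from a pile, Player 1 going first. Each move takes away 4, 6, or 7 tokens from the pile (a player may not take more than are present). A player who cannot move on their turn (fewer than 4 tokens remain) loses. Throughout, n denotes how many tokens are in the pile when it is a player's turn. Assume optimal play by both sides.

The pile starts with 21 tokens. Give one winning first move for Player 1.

Work bottom-up. With no move the player to move loses. Otherwise the position is W if at least one move leads to an L position for the opponent, and L if every move leads to a W.
n=0: no move → L
n=1: no move → L
n=2: no move → L
n=3: no move → L
n=4: can move to 0, which is L ⇒ W
n=5: can move to 1, which is L ⇒ W
n=6: can move to 2, which is L ⇒ W
n=7: can move to 3, which is L ⇒ W
n=8: can move to 2, which is L ⇒ W
n=9: can move to 3, which is L ⇒ W
n=10: can move to 3, which is L ⇒ W
n=11: moves to 7(W), 5(W), 4(W); every one is W ⇒ L
n=12: moves to 8(W), 6(W), 5(W); every one is W ⇒ L
n=13: moves to 9(W), 7(W), 6(W); every one is W ⇒ L
n=14: moves to 10(W), 8(W), 7(W); every one is W ⇒ L
n=15: can move to 11, which is L ⇒ W
n=16: can move to 12, which is L ⇒ W
n=17: can move to 13, which is L ⇒ W
n=18: can move to 14, which is L ⇒ W
n=19: can move to 13, which is L ⇒ W
n=20: can move to 14, which is L ⇒ W
n=21: can move to 14, which is L ⇒ W
From 21, the L positions reachable in one move are: 14.

Remove 7, leaving 14.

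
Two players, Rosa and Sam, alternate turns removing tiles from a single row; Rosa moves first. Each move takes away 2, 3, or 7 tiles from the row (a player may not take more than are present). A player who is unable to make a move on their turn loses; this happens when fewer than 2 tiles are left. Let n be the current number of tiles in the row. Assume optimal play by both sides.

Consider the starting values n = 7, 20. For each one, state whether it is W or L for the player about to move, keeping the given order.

7: W, 20: L

Use the standard recursion: the mover loses at a terminal position; elsewhere, the mover wins exactly when some move hands the opponent an L position.
n=0: no move → L
n=1: no move → L
n=2: reaches L-position 0 → W
n=3: reaches L-position 1 → W
n=4: reaches L-position 1 → W
n=5: only reaches 3(W), 2(W), all W → L
n=6: only reaches 4(W), 3(W), all W → L
n=7: reaches L-position 5 → W
n=8: reaches L-position 6 → W
n=9: reaches L-position 6 → W
n=10: only reaches 8(W), 7(W), 3(W), all W → L
n=11: only reaches 9(W), 8(W), 4(W), all W → L
n=12: reaches L-position 10 → W
n=13: reaches L-position 11 → W
n=14: reaches L-position 11 → W
n=15: only reaches 13(W), 12(W), 8(W), all W → L
n=16: only reaches 14(W), 13(W), 9(W), all W → L
n=17: reaches L-position 15 → W
n=18: reaches L-position 16 → W
n=19: reaches L-position 16 → W
n=20: only reaches 18(W), 17(W), 13(W), all W → L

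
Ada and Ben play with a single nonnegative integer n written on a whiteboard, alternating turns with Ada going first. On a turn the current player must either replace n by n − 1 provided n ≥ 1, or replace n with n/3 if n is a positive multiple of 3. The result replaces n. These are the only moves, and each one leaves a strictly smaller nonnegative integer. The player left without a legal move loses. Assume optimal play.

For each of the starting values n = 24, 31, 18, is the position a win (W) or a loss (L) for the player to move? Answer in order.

24: L, 31: W, 18: W

Label each position W (a win for the player to move) or L (a loss). A position with no legal move is L; any other position is W exactly when some move reaches an L, and L when every move reaches a W.
n=0: no move → L
n=1: reaches L-position 0 → W
n=2: only reaches 1(W), which is W → L
n=3: reaches L-position 2 → W
n=4: only reaches 3(W), which is W → L
n=5: reaches L-position 4 → W
n=6: reaches L-position 2 → W
n=7: only reaches 6(W), which is W → L
n=8: reaches L-position 7 → W
n=9: only reaches 3(W), 8(W), all W → L
n=10: reaches L-position 9 → W
n=11: only reaches 10(W), which is W → L
n=12: reaches L-position 4 → W
n=13: only reaches 12(W), which is W → L
n=14: reaches L-position 13 → W
n=15: only reaches 5(W), 14(W), all W → L
n=16: reaches L-position 15 → W
n=17: only reaches 16(W), which is W → L
n=18: reaches L-position 17 → W
n=19: only reaches 18(W), which is W → L
n=20: reaches L-position 19 → W
n=21: reaches L-position 7 → W
n=22: only reaches 21(W), which is W → L
n=23: reaches L-position 22 → W
n=24: only reaches 8(W), 23(W), all W → L
n=25: reaches L-position 24 → W
n=26: only reaches 25(W), which is W → L
n=27: reaches L-position 9 → W
n=28: only reaches 27(W), which is W → L
n=29: reaches L-position 28 → W
n=30: only reaches 10(W), 29(W), all W → L
n=31: reaches L-position 30 → W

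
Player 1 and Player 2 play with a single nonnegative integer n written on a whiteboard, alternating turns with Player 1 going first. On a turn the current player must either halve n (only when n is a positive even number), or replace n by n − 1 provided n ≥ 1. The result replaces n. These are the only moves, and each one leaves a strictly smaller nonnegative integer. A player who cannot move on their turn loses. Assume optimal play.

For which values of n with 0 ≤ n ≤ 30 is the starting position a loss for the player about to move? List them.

Work bottom-up. With no move the player to move loses. Otherwise the position is W if at least one move leads to an L position for the opponent, and L if every move leads to a W.
n=0: no move → L
n=1: →0(L), so W
n=2: →1(W) only, which is W, so L
n=3: →2(L), so W
n=4: →2(L), so W
n=5: →4(W) only, which is W, so L
n=6: →5(L), so W
n=7: →6(W) only, which is W, so L
n=8: →7(L), so W
n=9: →8(W) only, which is W, so L
n=10: →5(L), so W
n=11: →10(W) only, which is W, so L
n=12: →11(L), so W
n=13: →12(W) only, which is W, so L
n=14: →7(L), so W
n=15: →14(W) only, which is W, so L
n=16: →15(L), so W
n=17: →16(W) only, which is W, so L
n=18: →9(L), so W
n=19: →18(W) only, which is W, so L
n=20: →19(L), so W
n=21: →20(W) only, which is W, so L
n=22: →11(L), so W
n=23: →22(W) only, which is W, so L
n=24: →23(L), so W
n=25: →24(W) only, which is W, so L
n=26: →13(L), so W
n=27: →26(W) only, which is W, so L
n=28: →27(L), so W
n=29: →28(W) only, which is W, so L
n=30: →15(L), so W
Reading off the rows marked L gives the requested list; there are 15 such values of n.

0, 2, 5, 7, 9, 11, 13, 15, 17, 19, 21, 23, 25, 27, 29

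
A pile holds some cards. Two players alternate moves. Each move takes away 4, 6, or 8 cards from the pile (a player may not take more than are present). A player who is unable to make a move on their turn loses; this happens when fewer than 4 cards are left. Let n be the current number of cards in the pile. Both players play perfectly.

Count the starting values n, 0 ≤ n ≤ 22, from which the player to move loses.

Classify positions by backward induction: terminal positions (no move available) are L. From any other position, the mover wins iff some move reaches an L.
n=0: no move → L
n=1: no move → L
n=2: no move → L
n=3: no move → L
n=4: reaches L-position 0 → W
n=5: reaches L-position 1 → W
n=6: reaches L-position 2 → W
n=7: reaches L-position 3 → W
n=8: reaches L-position 2 → W
n=9: reaches L-position 3 → W
n=10: reaches L-position 2 → W
n=11: reaches L-position 3 → W
n=12: only reaches 8(W), 6(W), 4(W), all W → L
n=13: only reaches 9(W), 7(W), 5(W), all W → L
n=14: only reaches 10(W), 8(W), 6(W), all W → L
n=15: only reaches 11(W), 9(W), 7(W), all W → L
n=16: reaches L-position 12 → W
n=17: reaches L-position 13 → W
n=18: reaches L-position 14 → W
n=19: reaches L-position 15 → W
n=20: reaches L-position 14 → W
n=21: reaches L-position 15 → W
n=22: reaches L-position 14 → W
L entries with 0 ≤ n ≤ 22: n = 0, 1, 2, 3, 12, 13, 14, 15; that makes 8.

8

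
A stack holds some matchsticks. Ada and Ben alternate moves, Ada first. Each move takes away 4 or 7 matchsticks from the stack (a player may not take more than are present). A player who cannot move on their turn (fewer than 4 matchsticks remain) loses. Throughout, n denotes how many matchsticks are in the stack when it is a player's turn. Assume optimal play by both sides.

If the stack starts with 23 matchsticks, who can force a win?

Ben wins.

Build the W/L table. Terminal = L. A non-terminal position is W if it has a move to some L; otherwise it is L.
n=0: no move → L
n=1: no move → L
n=2: no move → L
n=3: no move → L
n=4: reaches L-position 0 → W
n=5: reaches L-position 1 → W
n=6: reaches L-position 2 → W
n=7: reaches L-position 3 → W
n=8: reaches L-position 1 → W
n=9: reaches L-position 2 → W
n=10: reaches L-position 3 → W
n=11: only reaches 7(W), 4(W), all W → L
n=12: only reaches 8(W), 5(W), all W → L
n=13: only reaches 9(W), 6(W), all W → L
n=14: only reaches 10(W), 7(W), all W → L
n=15: reaches L-position 11 → W
n=16: reaches L-position 12 → W
n=17: reaches L-position 13 → W
n=18: reaches L-position 14 → W
n=19: reaches L-position 12 → W
n=20: reaches L-position 13 → W
n=21: reaches L-position 14 → W
n=22: only reaches 18(W), 15(W), all W → L
n=23: only reaches 19(W), 16(W), all W → L
Every move from 23 reaches a W position, so the mover loses.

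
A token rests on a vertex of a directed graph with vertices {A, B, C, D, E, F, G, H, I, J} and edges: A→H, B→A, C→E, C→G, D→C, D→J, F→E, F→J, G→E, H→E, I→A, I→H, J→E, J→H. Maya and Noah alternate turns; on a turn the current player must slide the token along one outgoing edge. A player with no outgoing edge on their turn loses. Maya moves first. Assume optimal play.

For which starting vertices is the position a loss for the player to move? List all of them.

A, D, E

Use the standard recursion: the mover loses at a terminal position; elsewhere, the mover wins exactly when some move hands the opponent an L position.
Every edge goes from a vertex to one that appears earlier in the order E, H, J, A, I, F, G, B, C, D, so processing vertices in that order labels each vertex after all of its successors.
E: no outgoing edge → L
H: →E(L), so W
J: →E(L), so W
A: →H(W) only, which is W, so L
I: →A(L), so W
F: →E(L), so W
G: →E(L), so W
B: →A(L), so W
C: →E(L), so W
D: →C(W), J(W) — all W, so L
The losing starting vertices are exactly the entries labelled L in this table (3 of them).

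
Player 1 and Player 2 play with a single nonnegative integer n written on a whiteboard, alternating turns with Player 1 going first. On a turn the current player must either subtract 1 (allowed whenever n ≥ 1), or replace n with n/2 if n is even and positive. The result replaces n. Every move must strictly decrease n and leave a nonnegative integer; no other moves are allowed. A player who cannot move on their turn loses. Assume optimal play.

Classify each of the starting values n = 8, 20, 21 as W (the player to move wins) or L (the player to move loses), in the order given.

8: W, 20: W, 21: L

Label each position W (a win for the player to move) or L (a loss). A position with no legal move is L; any other position is W exactly when some move reaches an L, and L when every move reaches a W.
n=0: no move → L
n=1: can move to 0, which is L ⇒ W
n=2: the only move is to 1(W), a W ⇒ L
n=3: can move to 2, which is L ⇒ W
n=4: can move to 2, which is L ⇒ W
n=5: the only move is to 4(W), a W ⇒ L
n=6: can move to 5, which is L ⇒ W
n=7: the only move is to 6(W), a W ⇒ L
n=8: can move to 7, which is L ⇒ W
n=9: the only move is to 8(W), a W ⇒ L
n=10: can move to 5, which is L ⇒ W
n=11: the only move is to 10(W), a W ⇒ L
n=12: can move to 11, which is L ⇒ W
n=13: the only move is to 12(W), a W ⇒ L
n=14: can move to 7, which is L ⇒ W
n=15: the only move is to 14(W), a W ⇒ L
n=16: can move to 15, which is L ⇒ W
n=17: the only move is to 16(W), a W ⇒ L
n=18: can move to 9, which is L ⇒ W
n=19: the only move is to 18(W), a W ⇒ L
n=20: can move to 19, which is L ⇒ W
n=21: the only move is to 20(W), a W ⇒ L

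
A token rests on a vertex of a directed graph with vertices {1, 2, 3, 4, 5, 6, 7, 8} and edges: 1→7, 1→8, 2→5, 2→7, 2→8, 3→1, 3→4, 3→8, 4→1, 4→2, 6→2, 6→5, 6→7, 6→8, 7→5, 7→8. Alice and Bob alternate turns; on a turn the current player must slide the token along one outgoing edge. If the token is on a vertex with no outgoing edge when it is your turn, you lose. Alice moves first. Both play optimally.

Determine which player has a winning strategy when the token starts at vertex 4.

Compute win/loss labels from the base case upward. A position with no move is L. Any other position is W if it can reach an L in one move, else L.
Every edge goes from a vertex to one that appears earlier in the order 5, 8, 7, 1, 2, 4, 6, 3, so processing vertices in that order labels each vertex after all of its successors.
5: no outgoing edge → L
8: no outgoing edge → L
7: W (go to 8, an L position)
1: W (go to 8, an L position)
2: W (go to 8, an L position)
4: L (options 2(W), 1(W) are all W)
6: W (go to 8, an L position)
3: W (go to 4, an L position)
Every move from 4 reaches a W position, so the mover loses.

Bob wins.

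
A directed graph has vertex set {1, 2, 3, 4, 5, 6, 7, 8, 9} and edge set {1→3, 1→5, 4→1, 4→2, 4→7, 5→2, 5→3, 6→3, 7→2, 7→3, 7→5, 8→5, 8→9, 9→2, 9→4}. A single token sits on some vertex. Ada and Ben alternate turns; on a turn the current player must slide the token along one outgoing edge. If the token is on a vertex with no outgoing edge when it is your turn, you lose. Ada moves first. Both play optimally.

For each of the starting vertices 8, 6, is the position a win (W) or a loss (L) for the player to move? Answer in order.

Build the W/L table. Terminal = L. A non-terminal position is W if it has a move to some L; otherwise it is L.
Every edge goes from a vertex to one that appears earlier in the order 3, 2, 6, 5, 7, 1, 4, 9, 8, so processing vertices in that order labels each vertex after all of its successors.
3: no outgoing edge → L
2: no outgoing edge → L
6: can move to 3, which is L ⇒ W
5: can move to 2, which is L ⇒ W
7: can move to 2, which is L ⇒ W
1: can move to 3, which is L ⇒ W
4: can move to 2, which is L ⇒ W
9: can move to 2, which is L ⇒ W
8: moves to 9(W), 5(W); every one is W ⇒ L

8: L, 6: W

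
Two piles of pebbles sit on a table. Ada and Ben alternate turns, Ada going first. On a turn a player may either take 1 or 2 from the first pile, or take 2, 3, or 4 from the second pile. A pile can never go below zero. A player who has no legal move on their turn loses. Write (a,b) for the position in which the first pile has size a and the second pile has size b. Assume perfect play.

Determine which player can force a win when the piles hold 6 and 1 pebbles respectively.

Ben wins.

Use the standard recursion: the mover loses at a terminal position; elsewhere, the mover wins exactly when some move hands the opponent an L position.
No move ever increases a pile, so every position that can arise here has a ≤ 6 and b ≤ 1; it is enough to label the cells with 0 ≤ a ≤ 6 and 0 ≤ b ≤ 1.
Every move lowers a or b (never raises either), so fill the grid row by row in increasing a, and left to right within a row: each cell's successors are then already labelled.
      b=0  b=1
a=0:    L    L
a=1:    W    W
a=2:    W    W
a=3:    L    L
a=4:    W    W
a=5:    W    W
a=6:    L    L
Cells with no legal move (terminal, hence L): (0,0), (0,1).
The remaining L cells, each justified by listing all of its moves:
(3,0): L (options (2,0)(W), (1,0)(W) are all W)
(3,1): L (options (2,1)(W), (1,1)(W) are all W)
(6,0): L (options (5,0)(W), (4,0)(W) are all W)
(6,1): L (options (5,1)(W), (4,1)(W) are all W)
Every other cell has at least one move into one of the L cells above, so it is W.
Every move from (6,1) reaches a W position, so the mover loses.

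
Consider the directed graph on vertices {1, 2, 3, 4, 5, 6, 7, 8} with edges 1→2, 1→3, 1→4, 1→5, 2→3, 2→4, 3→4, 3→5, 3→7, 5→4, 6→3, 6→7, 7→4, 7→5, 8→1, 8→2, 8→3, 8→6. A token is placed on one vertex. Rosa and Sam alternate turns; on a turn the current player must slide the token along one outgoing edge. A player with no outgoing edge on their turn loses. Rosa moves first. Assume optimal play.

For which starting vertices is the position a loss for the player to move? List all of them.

4, 6

Work bottom-up. With no move the player to move loses. Otherwise the position is W if at least one move leads to an L position for the opponent, and L if every move leads to a W.
Every edge goes from a vertex to one that appears earlier in the order 4, 5, 7, 3, 2, 6, 1, 8, so processing vertices in that order labels each vertex after all of its successors.
4: no outgoing edge → L
5: W (go to 4, an L position)
7: W (go to 4, an L position)
3: W (go to 4, an L position)
2: W (go to 4, an L position)
6: L (options 3(W), 7(W) are all W)
1: W (go to 4, an L position)
8: W (go to 6, an L position)
The losing starting vertices are exactly the entries labelled L in this table (2 of them).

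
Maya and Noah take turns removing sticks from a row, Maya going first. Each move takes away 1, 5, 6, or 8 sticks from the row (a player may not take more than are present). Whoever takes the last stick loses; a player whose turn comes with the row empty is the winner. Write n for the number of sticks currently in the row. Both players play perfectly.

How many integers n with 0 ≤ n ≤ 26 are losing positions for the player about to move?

8

Compute win/loss labels from the base case upward. A position with no move is W. Any other position is W if it can reach an L in one move, else L.
n=0: no move; the opponent has just taken the last stick and therefore loses → W
n=1: only reaches 0(W), which is W → L
n=2: reaches L-position 1 → W
n=3: only reaches 2(W), which is W → L
n=4: reaches L-position 3 → W
n=5: only reaches 4(W), 0(W), all W → L
n=6: reaches L-position 5 → W
n=7: reaches L-position 1 → W
n=8: reaches L-position 3 → W
n=9: reaches L-position 3 → W
n=10: reaches L-position 5 → W
n=11: reaches L-position 5 → W
n=12: only reaches 11(W), 7(W), 6(W), 4(W), all W → L
n=13: reaches L-position 12 → W
n=14: only reaches 13(W), 9(W), 8(W), 6(W), all W → L
n=15: reaches L-position 14 → W
n=16: only reaches 15(W), 11(W), 10(W), 8(W), all W → L
n=17: reaches L-position 16 → W
n=18: reaches L-position 12 → W
n=19: reaches L-position 14 → W
n=20: reaches L-position 14 → W
n=21: reaches L-position 16 → W
n=22: reaches L-position 16 → W
n=23: only reaches 22(W), 18(W), 17(W), 15(W), all W → L
n=24: reaches L-position 23 → W
n=25: only reaches 24(W), 20(W), 19(W), 17(W), all W → L
n=26: reaches L-position 25 → W
L entries with 0 ≤ n ≤ 26: n = 1, 3, 5, 12, 14, 16, 23, 25; that makes 8.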